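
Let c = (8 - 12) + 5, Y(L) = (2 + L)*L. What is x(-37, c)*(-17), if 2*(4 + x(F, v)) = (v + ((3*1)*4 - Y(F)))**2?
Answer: -13969886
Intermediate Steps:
Y(L) = L*(2 + L)
c = 1 (c = -4 + 5 = 1)
x(F, v) = -4 + (12 + v - F*(2 + F))**2/2 (x(F, v) = -4 + (v + ((3*1)*4 - F*(2 + F)))**2/2 = -4 + (v + (3*4 - F*(2 + F)))**2/2 = -4 + (v + (12 - F*(2 + F)))**2/2 = -4 + (12 + v - F*(2 + F))**2/2)
x(-37, c)*(-17) = (-4 + (12 + 1 - 1*(-37)*(2 - 37))**2/2)*(-17) = (-4 + (12 + 1 - 1*(-37)*(-35))**2/2)*(-17) = (-4 + (12 + 1 - 1295)**2/2)*(-17) = (-4 + (1/2)*(-1282)**2)*(-17) = (-4 + (1/2)*1643524)*(-17) = (-4 + 821762)*(-17) = 821758*(-17) = -13969886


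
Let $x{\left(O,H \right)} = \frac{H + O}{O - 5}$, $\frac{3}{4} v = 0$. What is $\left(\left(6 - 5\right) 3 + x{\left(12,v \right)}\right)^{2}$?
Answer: $\frac{1089}{49} \approx 22.224$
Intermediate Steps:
$v = 0$ ($v = \frac{4}{3} \cdot 0 = 0$)
$x{\left(O,H \right)} = \frac{H + O}{-5 + O}$
$\left(\left(6 - 5\right) 3 + x{\left(12,v \right)}\right)^{2} = \left(\left(6 - 5\right) 3 + \frac{0 + 12}{-5 + 12}\right)^{2} = \left(1 \cdot 3 + \frac{1}{7} \cdot 12\right)^{2} = \left(3 + \frac{1}{7} \cdot 12\right)^{2} = \left(3 + \frac{12}{7}\right)^{2} = \left(\frac{33}{7}\right)^{2} = \frac{1089}{49}$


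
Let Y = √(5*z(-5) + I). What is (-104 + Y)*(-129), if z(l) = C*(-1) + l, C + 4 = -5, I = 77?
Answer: 13416 - 129*√97 ≈ 12146.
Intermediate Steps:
C = -9 (C = -4 - 5 = -9)
z(l) = 9 + l (z(l) = -9*(-1) + l = 9 + l)
Y = √97 (Y = √(5*(9 - 5) + 77) = √(5*4 + 77) = √(20 + 77) = √97 ≈ 9.8489)
(-104 + Y)*(-129) = (-104 + √97)*(-129) = 13416 - 129*√97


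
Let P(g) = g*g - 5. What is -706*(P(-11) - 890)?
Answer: 546444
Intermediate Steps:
P(g) = -5 + g² (P(g) = g² - 5 = -5 + g²)
-706*(P(-11) - 890) = -706*((-5 + (-11)²) - 890) = -706*((-5 + 121) - 890) = -706*(116 - 890) = -706*(-774) = 546444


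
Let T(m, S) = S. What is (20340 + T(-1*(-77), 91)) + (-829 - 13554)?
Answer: 6048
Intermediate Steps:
(20340 + T(-1*(-77), 91)) + (-829 - 13554) = (20340 + 91) + (-829 - 13554) = 20431 - 14383 = 6048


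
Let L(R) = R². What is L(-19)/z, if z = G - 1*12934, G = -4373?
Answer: -361/17307 ≈ -0.020859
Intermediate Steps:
z = -17307 (z = -4373 - 1*12934 = -4373 - 12934 = -17307)
L(-19)/z = (-19)²/(-17307) = 361*(-1/17307) = -361/17307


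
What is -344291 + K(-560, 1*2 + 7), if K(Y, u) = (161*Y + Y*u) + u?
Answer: -439482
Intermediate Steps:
K(Y, u) = u + 161*Y + Y*u
-344291 + K(-560, 1*2 + 7) = -344291 + ((1*2 + 7) + 161*(-560) - 560*(1*2 + 7)) = -344291 + ((2 + 7) - 90160 - 560*(2 + 7)) = -344291 + (9 - 90160 - 560*9) = -344291 + (9 - 90160 - 5040) = -344291 - 95191 = -439482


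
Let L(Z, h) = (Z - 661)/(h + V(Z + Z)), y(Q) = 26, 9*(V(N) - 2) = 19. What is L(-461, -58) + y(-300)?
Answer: 22708/485 ≈ 46.821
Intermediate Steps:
V(N) = 37/9 (V(N) = 2 + (1/9)*19 = 2 + 19/9 = 37/9)
L(Z, h) = (-661 + Z)/(37/9 + h) (L(Z, h) = (Z - 661)/(h + 37/9) = (-661 + Z)/(37/9 + h))
L(-461, -58) + y(-300) = 9*(-661 - 461)/(37 + 9*(-58)) + 26 = 9*(-1122)/(37 - 522) + 26 = 9*(-1122)/(-485) + 26 = 9*(-1/485)*(-1122) + 26 = 10098/485 + 26 = 22708/485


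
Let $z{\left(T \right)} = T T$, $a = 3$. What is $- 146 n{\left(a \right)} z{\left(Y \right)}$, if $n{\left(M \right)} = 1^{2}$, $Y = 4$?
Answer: $-2336$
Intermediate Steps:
$n{\left(M \right)} = 1$
$z{\left(T \right)} = T^{2}$
$- 146 n{\left(a \right)} z{\left(Y \right)} = \left(-146\right) 1 \cdot 4^{2} = \left(-146\right) 16 = -2336$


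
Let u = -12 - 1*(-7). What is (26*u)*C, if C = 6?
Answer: -780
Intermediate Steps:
u = -5 (u = -12 + 7 = -5)
(26*u)*C = (26*(-5))*6 = -130*6 = -780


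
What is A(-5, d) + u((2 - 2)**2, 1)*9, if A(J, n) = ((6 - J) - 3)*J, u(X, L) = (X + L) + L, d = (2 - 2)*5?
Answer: -22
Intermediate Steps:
d = 0 (d = 0*5 = 0)
u(X, L) = X + 2*L (u(X, L) = (L + X) + L = X + 2*L)
A(J, n) = J*(3 - J) (A(J, n) = (3 - J)*J = J*(3 - J))
A(-5, d) + u((2 - 2)**2, 1)*9 = -5*(3 - 1*(-5)) + ((2 - 2)**2 + 2*1)*9 = -5*(3 + 5) + (0**2 + 2)*9 = -5*8 + (0 + 2)*9 = -40 + 2*9 = -40 + 18 = -22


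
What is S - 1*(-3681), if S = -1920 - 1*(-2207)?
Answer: 3968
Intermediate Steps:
S = 287 (S = -1920 + 2207 = 287)
S - 1*(-3681) = 287 - 1*(-3681) = 287 + 3681 = 3968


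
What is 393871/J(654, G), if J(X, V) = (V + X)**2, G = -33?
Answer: 393871/385641 ≈ 1.0213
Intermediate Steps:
393871/J(654, G) = 393871/((-33 + 654)**2) = 393871/(621**2) = 393871/385641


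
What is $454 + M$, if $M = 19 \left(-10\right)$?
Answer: $264$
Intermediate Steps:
$M = -190$
$454 + M = 454 - 190 = 264$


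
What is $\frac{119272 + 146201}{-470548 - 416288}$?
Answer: $- \frac{88491}{295612} \approx -0.29935$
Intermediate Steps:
$\frac{119272 + 146201}{-470548 - 416288} = \frac{265473}{-886836} = 265473 \left(- \frac{1}{886836}\right) = - \frac{88491}{295612}$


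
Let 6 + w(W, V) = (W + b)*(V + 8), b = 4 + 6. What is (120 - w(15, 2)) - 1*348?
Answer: -472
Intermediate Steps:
b = 10
w(W, V) = -6 + (8 + V)*(10 + W) (w(W, V) = -6 + (W + 10)*(V + 8) = -6 + (10 + W)*(8 + V) = -6 + (8 + V)*(10 + W))
(120 - w(15, 2)) - 1*348 = (120 - (74 + 8*15 + 10*2 + 2*15)) - 1*348 = (120 - (74 + 120 + 20 + 30)) - 348 = (120 - 1*244) - 348 = (120 - 244) - 348 = -124 - 348 = -472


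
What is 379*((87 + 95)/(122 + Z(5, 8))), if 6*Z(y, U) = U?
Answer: 103467/185 ≈ 559.28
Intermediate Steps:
Z(y, U) = U/6
379*((87 + 95)/(122 + Z(5, 8))) = 379*((87 + 95)/(122 + (⅙)*8)) = 379*(182/(122 + 4/3)) = 379*(182/(370/3)) = 379*(182*(3/370)) = 379*(273/185) = 103467/185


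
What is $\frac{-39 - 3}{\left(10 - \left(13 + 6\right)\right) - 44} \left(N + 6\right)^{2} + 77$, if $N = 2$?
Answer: $\frac{6769}{53} \approx 127.72$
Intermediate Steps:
$\frac{-39 - 3}{\left(10 - \left(13 + 6\right)\right) - 44} \left(N + 6\right)^{2} + 77 = \frac{-39 - 3}{\left(10 - \left(13 + 6\right)\right) - 44} \left(2 + 6\right)^{2} + 77 = - \frac{42}{\left(10 - 19\right) - 44} \cdot 8^{2} + 77 = - \frac{42}{\left(10 - 19\right) - 44} \cdot 64 + 77 = - \frac{42}{-9 - 44} \cdot 64 + 77 = - \frac{42}{-53} \cdot 64 + 77 = \left(-42\right) \left(- \frac{1}{53}\right) 64 + 77 = \frac{42}{53} \cdot 64 + 77 = \frac{2688}{53} + 77 = \frac{6769}{53}$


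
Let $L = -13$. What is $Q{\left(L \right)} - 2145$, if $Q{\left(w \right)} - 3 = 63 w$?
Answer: $-2961$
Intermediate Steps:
$Q{\left(w \right)} = 3 + 63 w$
$Q{\left(L \right)} - 2145 = \left(3 + 63 \left(-13\right)\right) - 2145 = \left(3 - 819\right) - 2145 = -816 - 2145 = -2961$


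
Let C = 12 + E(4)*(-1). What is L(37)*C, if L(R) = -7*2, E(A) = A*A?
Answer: 56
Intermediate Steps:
E(A) = A²
L(R) = -14
C = -4 (C = 12 + 4²*(-1) = 12 + 16*(-1) = 12 - 16 = -4)
L(37)*C = -14*(-4) = 56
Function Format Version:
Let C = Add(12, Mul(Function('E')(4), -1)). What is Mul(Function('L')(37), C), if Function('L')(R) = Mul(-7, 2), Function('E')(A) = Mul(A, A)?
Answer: 56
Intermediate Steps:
Function('E')(A) = Pow(A, 2)
Function('L')(R) = -14
C = -4 (C = Add(12, Mul(Pow(4, 2), -1)) = Add(12, Mul(16, -1)) = Add(12, -16) = -4)
Mul(Function('L')(37), C) = Mul(-14, -4) = 56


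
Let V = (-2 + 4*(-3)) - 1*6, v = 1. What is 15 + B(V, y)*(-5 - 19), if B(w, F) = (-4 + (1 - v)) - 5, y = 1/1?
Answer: 231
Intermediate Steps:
y = 1
V = -20 (V = (-2 - 12) - 6 = -14 - 6 = -20)
B(w, F) = -9 (B(w, F) = (-4 + (1 - 1*1)) - 5 = (-4 + (1 - 1)) - 5 = (-4 + 0) - 5 = -4 - 5 = -9)
15 + B(V, y)*(-5 - 19) = 15 - 9*(-5 - 19) = 15 - 9*(-24) = 15 + 216 = 231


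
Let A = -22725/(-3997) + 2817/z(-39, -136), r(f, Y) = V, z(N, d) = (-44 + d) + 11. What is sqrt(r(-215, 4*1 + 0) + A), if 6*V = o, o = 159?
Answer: sqrt(167578869514)/103922 ≈ 3.9391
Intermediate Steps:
z(N, d) = -33 + d
V = 53/2 (V = (1/6)*159 = 53/2 ≈ 26.500)
r(f, Y) = 53/2
A = -7419024/675493 (A = -22725/(-3997) + 2817/(-33 - 136) = -22725*(-1/3997) + 2817/(-169) = 22725/3997 + 2817*(-1/169) = 22725/3997 - 2817/169 = -7419024/675493 ≈ -10.983)
sqrt(r(-215, 4*1 + 0) + A) = sqrt(53/2 - 7419024/675493) = sqrt(20963081/1350986) = sqrt(167578869514)/103922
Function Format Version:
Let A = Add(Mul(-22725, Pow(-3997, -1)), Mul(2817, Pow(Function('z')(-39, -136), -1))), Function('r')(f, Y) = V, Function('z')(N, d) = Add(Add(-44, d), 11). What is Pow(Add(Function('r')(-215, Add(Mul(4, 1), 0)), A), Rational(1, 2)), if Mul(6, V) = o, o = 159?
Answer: Mul(Rational(1, 103922), Pow(167578869514, Rational(1, 2))) ≈ 3.9391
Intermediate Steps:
Function('z')(N, d) = Add(-33, d)
V = Rational(53, 2) (V = Mul(Rational(1, 6), 159) = Rational(53, 2) ≈ 26.500)
Function('r')(f, Y) = Rational(53, 2)
A = Rational(-7419024, 675493) (A = Add(Mul(-22725, Pow(-3997, -1)), Mul(2817, Pow(Add(-33, -136), -1))) = Add(Mul(-22725, Rational(-1, 3997)), Mul(2817, Pow(-169, -1))) = Add(Rational(22725, 3997), Mul(2817, Rational(-1, 169))) = Add(Rational(22725, 3997), Rational(-2817, 169)) = Rational(-7419024, 675493) ≈ -10.983)
Pow(Add(Function('r')(-215, Add(Mul(4, 1), 0)), A), Rational(1, 2)) = Pow(Add(Rational(53, 2), Rational(-7419024, 675493)), Rational(1, 2)) = Pow(Rational(20963081, 1350986), Rational(1, 2)) = Mul(Rational(1, 103922), Pow(167578869514, Rational(1, 2)))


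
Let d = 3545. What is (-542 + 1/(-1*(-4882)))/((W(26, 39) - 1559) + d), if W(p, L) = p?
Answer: -2646043/9822584 ≈ -0.26938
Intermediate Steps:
(-542 + 1/(-1*(-4882)))/((W(26, 39) - 1559) + d) = (-542 + 1/(-1*(-4882)))/((26 - 1559) + 3545) = (-542 + 1/4882)/(-1533 + 3545) = (-542 + 1/4882)/2012 = -2646043/4882*1/2012 = -2646043/9822584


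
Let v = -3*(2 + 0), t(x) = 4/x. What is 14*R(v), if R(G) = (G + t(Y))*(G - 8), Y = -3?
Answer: 4312/3 ≈ 1437.3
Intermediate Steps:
v = -6 (v = -3*2 = -6)
R(G) = (-8 + G)*(-4/3 + G) (R(G) = (G + 4/(-3))*(G - 8) = (G + 4*(-⅓))*(-8 + G) = (G - 4/3)*(-8 + G) = (-4/3 + G)*(-8 + G) = (-8 + G)*(-4/3 + G))
14*R(v) = 14*(32/3 + (-6)² - 28/3*(-6)) = 14*(32/3 + 36 + 56) = 14*(308/3) = 4312/3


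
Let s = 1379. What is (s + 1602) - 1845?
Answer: 1136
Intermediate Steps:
(s + 1602) - 1845 = (1379 + 1602) - 1845 = 2981 - 1845 = 1136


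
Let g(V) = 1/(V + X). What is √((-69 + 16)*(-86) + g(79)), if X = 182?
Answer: √34499531/87 ≈ 67.513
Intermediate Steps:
g(V) = 1/(182 + V) (g(V) = 1/(V + 182) = 1/(182 + V))
√((-69 + 16)*(-86) + g(79)) = √((-69 + 16)*(-86) + 1/(182 + 79)) = √(-53*(-86) + 1/261) = √(4558 + 1/261) = √(1189639/261) = √34499531/87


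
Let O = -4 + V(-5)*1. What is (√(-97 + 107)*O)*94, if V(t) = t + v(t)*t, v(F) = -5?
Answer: 1504*√10 ≈ 4756.1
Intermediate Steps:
V(t) = -4*t (V(t) = t - 5*t = -4*t)
O = 16 (O = -4 - 4*(-5)*1 = -4 + 20*1 = -4 + 20 = 16)
(√(-97 + 107)*O)*94 = (√(-97 + 107)*16)*94 = (√10*16)*94 = (16*√10)*94 = 1504*√10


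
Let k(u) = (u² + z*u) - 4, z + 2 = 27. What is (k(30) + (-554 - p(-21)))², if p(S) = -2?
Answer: 1196836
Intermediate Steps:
z = 25 (z = -2 + 27 = 25)
k(u) = -4 + u² + 25*u (k(u) = (u² + 25*u) - 4 = -4 + u² + 25*u)
(k(30) + (-554 - p(-21)))² = ((-4 + 30² + 25*30) + (-554 - 1*(-2)))² = ((-4 + 900 + 750) + (-554 + 2))² = (1646 - 552)² = 1094² = 1196836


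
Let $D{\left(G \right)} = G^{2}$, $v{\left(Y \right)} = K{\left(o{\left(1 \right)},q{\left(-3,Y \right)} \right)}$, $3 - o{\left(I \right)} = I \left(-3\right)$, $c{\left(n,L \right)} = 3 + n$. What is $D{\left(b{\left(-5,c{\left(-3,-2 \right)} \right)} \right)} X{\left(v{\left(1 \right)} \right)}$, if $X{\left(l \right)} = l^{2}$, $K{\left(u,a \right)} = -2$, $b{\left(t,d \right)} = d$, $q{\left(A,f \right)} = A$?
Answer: $0$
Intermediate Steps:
$o{\left(I \right)} = 3 + 3 I$ ($o{\left(I \right)} = 3 - I \left(-3\right) = 3 - - 3 I = 3 + 3 I$)
$v{\left(Y \right)} = -2$
$D{\left(b{\left(-5,c{\left(-3,-2 \right)} \right)} \right)} X{\left(v{\left(1 \right)} \right)} = \left(3 - 3\right)^{2} \left(-2\right)^{2} = 0^{2} \cdot 4 = 0 \cdot 4 = 0$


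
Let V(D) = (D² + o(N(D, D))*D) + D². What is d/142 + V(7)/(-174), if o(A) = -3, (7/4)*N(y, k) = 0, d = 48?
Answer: -1291/12354 ≈ -0.10450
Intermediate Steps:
N(y, k) = 0 (N(y, k) = (4/7)*0 = 0)
V(D) = -3*D + 2*D² (V(D) = (D² - 3*D) + D² = -3*D + 2*D²)
d/142 + V(7)/(-174) = 48/142 + (7*(-3 + 2*7))/(-174) = 48*(1/142) + (7*(-3 + 14))*(-1/174) = 24/71 + (7*11)*(-1/174) = 24/71 + 77*(-1/174) = 24/71 - 77/174 = -1291/12354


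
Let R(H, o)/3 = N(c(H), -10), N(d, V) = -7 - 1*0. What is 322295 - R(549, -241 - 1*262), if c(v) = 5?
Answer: 322316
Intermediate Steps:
N(d, V) = -7 (N(d, V) = -7 + 0 = -7)
R(H, o) = -21 (R(H, o) = 3*(-7) = -21)
322295 - R(549, -241 - 1*262) = 322295 - 1*(-21) = 322295 + 21 = 322316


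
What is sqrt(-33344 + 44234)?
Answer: 33*sqrt(10) ≈ 104.36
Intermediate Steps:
sqrt(-33344 + 44234) = sqrt(10890) = 33*sqrt(10)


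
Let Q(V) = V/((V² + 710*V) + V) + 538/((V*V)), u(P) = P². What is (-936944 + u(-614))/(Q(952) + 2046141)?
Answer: -421972207787648/1541955031036915 ≈ -0.27366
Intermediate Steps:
Q(V) = 538/V² + V/(V² + 711*V) (Q(V) = V/(V² + 711*V) + 538/(V²) = V/(V² + 711*V) + 538/V² = 538/V² + V/(V² + 711*V))
(-936944 + u(-614))/(Q(952) + 2046141) = (-936944 + (-614)²)/((382518 + 952² + 538*952)/(952²*(711 + 952)) + 2046141) = (-936944 + 376996)/((1/906304)*(382518 + 906304 + 512176)/1663 + 2046141) = -559948/((1/906304)*(1/1663)*1800998 + 2046141) = -559948/(900499/753591776 + 2046141) = -559948/1541955031036915/753591776 = -559948*753591776/1541955031036915 = -421972207787648/1541955031036915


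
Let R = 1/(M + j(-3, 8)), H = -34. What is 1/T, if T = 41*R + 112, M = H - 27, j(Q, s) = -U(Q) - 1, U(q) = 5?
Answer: 67/7463 ≈ 0.0089776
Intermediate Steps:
j(Q, s) = -6 (j(Q, s) = -1*5 - 1 = -5 - 1 = -6)
M = -61 (M = -34 - 27 = -61)
R = -1/67 (R = 1/(-61 - 6) = 1/(-67) = -1/67 ≈ -0.014925)
T = 7463/67 (T = 41*(-1/67) + 112 = -41/67 + 112 = 7463/67 ≈ 111.39)
1/T = 1/(7463/67) = 67/7463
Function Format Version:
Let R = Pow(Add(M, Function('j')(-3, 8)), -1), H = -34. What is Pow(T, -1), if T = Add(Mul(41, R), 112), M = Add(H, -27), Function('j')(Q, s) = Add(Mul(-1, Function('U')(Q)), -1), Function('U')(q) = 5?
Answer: Rational(67, 7463) ≈ 0.0089776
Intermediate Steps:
Function('j')(Q, s) = -6 (Function('j')(Q, s) = Add(Mul(-1, 5), -1) = Add(-5, -1) = -6)
M = -61 (M = Add(-34, -27) = -61)
R = Rational(-1, 67) (R = Pow(Add(-61, -6), -1) = Pow(-67, -1) = Rational(-1, 67) ≈ -0.014925)
T = Rational(7463, 67) (T = Add(Mul(41, Rational(-1, 67)), 112) = Add(Rational(-41, 67), 112) = Rational(7463, 67) ≈ 111.39)
Pow(T, -1) = Pow(Rational(7463, 67), -1) = Rational(67, 7463)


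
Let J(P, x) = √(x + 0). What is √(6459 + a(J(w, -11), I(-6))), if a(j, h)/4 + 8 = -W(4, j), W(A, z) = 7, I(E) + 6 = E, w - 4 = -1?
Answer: 9*√79 ≈ 79.994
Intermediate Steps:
w = 3 (w = 4 - 1 = 3)
I(E) = -6 + E
J(P, x) = √x
a(j, h) = -60 (a(j, h) = -32 + 4*(-1*7) = -32 + 4*(-7) = -32 - 28 = -60)
√(6459 + a(J(w, -11), I(-6))) = √(6459 - 60) = √6399 = 9*√79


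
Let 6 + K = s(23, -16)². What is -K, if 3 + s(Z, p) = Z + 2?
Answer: -478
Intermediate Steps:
s(Z, p) = -1 + Z (s(Z, p) = -3 + (Z + 2) = -3 + (2 + Z) = -1 + Z)
K = 478 (K = -6 + (-1 + 23)² = -6 + 22² = -6 + 484 = 478)
-K = -1*478 = -478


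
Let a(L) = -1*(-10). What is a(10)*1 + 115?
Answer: 125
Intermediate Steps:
a(L) = 10
a(10)*1 + 115 = 10*1 + 115 = 10 + 115 = 125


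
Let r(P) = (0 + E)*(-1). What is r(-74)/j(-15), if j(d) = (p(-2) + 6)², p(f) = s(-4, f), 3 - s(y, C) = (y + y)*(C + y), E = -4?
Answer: 4/1521 ≈ 0.0026299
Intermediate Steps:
r(P) = 4 (r(P) = (0 - 4)*(-1) = -4*(-1) = 4)
s(y, C) = 3 - 2*y*(C + y) (s(y, C) = 3 - (y + y)*(C + y) = 3 - 2*y*(C + y))
p(f) = -29 + 8*f (p(f) = 3 - 2*(-4)² - 2*f*(-4) = 3 - 2*16 + 8*f = 3 - 32 + 8*f = -29 + 8*f)
j(d) = 1521 (j(d) = ((-29 + 8*(-2)) + 6)² = ((-29 - 16) + 6)² = (-45 + 6)² = (-39)² = 1521)
r(-74)/j(-15) = 4/1521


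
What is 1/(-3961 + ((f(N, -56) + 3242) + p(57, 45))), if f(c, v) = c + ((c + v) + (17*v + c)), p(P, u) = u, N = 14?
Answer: -1/1640 ≈ -0.00060976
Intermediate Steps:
f(c, v) = 3*c + 18*v (f(c, v) = c + ((c + v) + (c + 17*v)) = c + (2*c + 18*v) = 3*c + 18*v)
1/(-3961 + ((f(N, -56) + 3242) + p(57, 45))) = 1/(-3961 + (((3*14 + 18*(-56)) + 3242) + 45)) = 1/(-3961 + (((42 - 1008) + 3242) + 45)) = 1/(-3961 + ((-966 + 3242) + 45)) = 1/(-3961 + (2276 + 45)) = 1/(-3961 + 2321) = 1/(-1640) = -1/1640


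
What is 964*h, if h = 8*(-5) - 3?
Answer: -41452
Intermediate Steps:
h = -43 (h = -40 - 3 = -43)
964*h = 964*(-43) = -41452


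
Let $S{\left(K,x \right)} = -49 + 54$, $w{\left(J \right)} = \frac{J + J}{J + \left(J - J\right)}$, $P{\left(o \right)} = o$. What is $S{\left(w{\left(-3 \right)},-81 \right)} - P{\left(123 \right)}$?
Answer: $-118$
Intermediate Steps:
$w{\left(J \right)} = 2$ ($w{\left(J \right)} = \frac{2 J}{J + 0} = \frac{2 J}{J} = 2$)
$S{\left(K,x \right)} = 5$
$S{\left(w{\left(-3 \right)},-81 \right)} - P{\left(123 \right)} = 5 - 123 = -118$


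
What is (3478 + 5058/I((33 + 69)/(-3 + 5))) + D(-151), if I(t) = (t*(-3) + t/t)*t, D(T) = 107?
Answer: 4630977/1292 ≈ 3584.3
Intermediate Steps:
I(t) = t*(1 - 3*t) (I(t) = (-3*t + 1)*t = (1 - 3*t)*t = t*(1 - 3*t))
(3478 + 5058/I((33 + 69)/(-3 + 5))) + D(-151) = (3478 + 5058/((((33 + 69)/(-3 + 5))*(1 - 3*(33 + 69)/(-3 + 5))))) + 107 = (3478 + 5058/(((102/2)*(1 - 306/2)))) + 107 = (3478 + 5058/(((102*(1/2))*(1 - 306/2)))) + 107 = (3478 + 5058/((51*(1 - 3*51)))) + 107 = (3478 + 5058/((51*(1 - 153)))) + 107 = (3478 + 5058/((51*(-152)))) + 107 = (3478 + 5058/(-7752)) + 107 = (3478 + 5058*(-1/7752)) + 107 = (3478 - 843/1292) + 107 = 4492733/1292 + 107 = 4630977/1292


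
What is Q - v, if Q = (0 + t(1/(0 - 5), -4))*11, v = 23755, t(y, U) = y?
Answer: -118786/5 ≈ -23757.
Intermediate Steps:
Q = -11/5 (Q = (0 + 1/(0 - 5))*11 = (0 + 1/(-5))*11 = (0 - ⅕)*11 = -⅕*11 = -11/5 ≈ -2.2000)
Q - v = -11/5 - 1*23755 = -11/5 - 23755 = -118786/5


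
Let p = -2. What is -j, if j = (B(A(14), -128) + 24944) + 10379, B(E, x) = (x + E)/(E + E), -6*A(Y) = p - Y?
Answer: -70599/2 ≈ -35300.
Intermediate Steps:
A(Y) = ⅓ + Y/6 (A(Y) = -(-2 - Y)/6 = ⅓ + Y/6)
B(E, x) = (E + x)/(2*E) (B(E, x) = (E + x)/((2*E)) = (E + x)*(1/(2*E)) = (E + x)/(2*E))
j = 70599/2 (j = (((⅓ + (⅙)*14) - 128)/(2*(⅓ + (⅙)*14)) + 24944) + 10379 = (((⅓ + 7/3) - 128)/(2*(⅓ + 7/3)) + 24944) + 10379 = ((8/3 - 128)/(2*(8/3)) + 24944) + 10379 = ((½)*(3/8)*(-376/3) + 24944) + 10379 = (-47/2 + 24944) + 10379 = 49841/2 + 10379 = 70599/2 ≈ 35300.)
-j = -1*70599/2 = -70599/2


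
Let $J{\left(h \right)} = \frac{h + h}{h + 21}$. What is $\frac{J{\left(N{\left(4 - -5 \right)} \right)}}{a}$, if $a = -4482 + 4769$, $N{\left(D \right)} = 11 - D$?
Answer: $\frac{4}{6601} \approx 0.00060597$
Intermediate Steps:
$a = 287$
$J{\left(h \right)} = \frac{2 h}{21 + h}$
$\frac{J{\left(N{\left(4 - -5 \right)} \right)}}{a} = \frac{2 \left(11 - \left(4 - -5\right)\right) \frac{1}{21 + \left(11 - \left(4 - -5\right)\right)}}{287} = \frac{2 \left(11 - \left(4 + 5\right)\right)}{21 + \left(11 - \left(4 + 5\right)\right)} \frac{1}{287} = \frac{2 \left(11 - 9\right)}{21 + \left(11 - 9\right)} \frac{1}{287} = 2 \cdot 2 \frac{1}{21 + 2} \cdot \frac{1}{287} = 2 \cdot 2 \cdot \frac{1}{23} \cdot \frac{1}{287} = \frac{4}{23} \cdot \frac{1}{287} = \frac{4}{6601}$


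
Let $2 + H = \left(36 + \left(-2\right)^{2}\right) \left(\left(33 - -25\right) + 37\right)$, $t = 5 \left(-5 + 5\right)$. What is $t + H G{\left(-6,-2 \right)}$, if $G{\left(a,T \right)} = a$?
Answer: $-22788$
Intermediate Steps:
$t = 0$ ($t = 5 \cdot 0 = 0$)
$H = 3798$ ($H = -2 + \left(36 + \left(-2\right)^{2}\right) \left(\left(33 - -25\right) + 37\right) = -2 + \left(36 + 4\right) \left(\left(33 + 25\right) + 37\right) = -2 + 40 \left(58 + 37\right) = -2 + 40 \cdot 95 = -2 + 3800 = 3798$)
$t + H G{\left(-6,-2 \right)} = 0 + 3798 \left(-6\right) = 0 - 22788 = -22788$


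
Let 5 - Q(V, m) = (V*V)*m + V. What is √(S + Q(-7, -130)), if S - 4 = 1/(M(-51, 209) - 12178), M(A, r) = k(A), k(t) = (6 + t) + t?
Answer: √2664979942/646 ≈ 79.912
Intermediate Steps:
Q(V, m) = 5 - V - m*V² (Q(V, m) = 5 - ((V*V)*m + V) = 5 - (V²*m + V) = 5 - (m*V² + V) = 5 - (V + m*V²) = 5 + (-V - m*V²) = 5 - V - m*V²)
k(t) = 6 + 2*t
M(A, r) = 6 + 2*A
S = 49095/12274 (S = 4 + 1/((6 + 2*(-51)) - 12178) = 4 + 1/((6 - 102) - 12178) = 4 + 1/(-96 - 12178) = 4 + 1/(-12274) = 4 - 1/12274 = 49095/12274 ≈ 3.9999)
√(S + Q(-7, -130)) = √(49095/12274 + (5 - 1*(-7) - 1*(-130)*(-7)²)) = √(49095/12274 + (5 + 7 - 1*(-130)*49)) = √(49095/12274 + (5 + 7 + 6370)) = √(49095/12274 + 6382) = √(78381763/12274) = √2664979942/646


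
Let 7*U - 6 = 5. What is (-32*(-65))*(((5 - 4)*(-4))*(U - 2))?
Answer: 24960/7 ≈ 3565.7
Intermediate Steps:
U = 11/7 (U = 6/7 + (⅐)*5 = 6/7 + 5/7 = 11/7 ≈ 1.5714)
(-32*(-65))*(((5 - 4)*(-4))*(U - 2)) = (-32*(-65))*(((5 - 4)*(-4))*(11/7 - 2)) = 2080*((1*(-4))*(-3/7)) = 2080*(-4*(-3/7)) = 2080*(12/7) = 24960/7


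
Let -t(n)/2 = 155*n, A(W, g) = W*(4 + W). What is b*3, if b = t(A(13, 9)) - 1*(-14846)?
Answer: -160992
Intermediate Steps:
t(n) = -310*n
b = -53664 (b = -4030*(4 + 13) - 1*(-14846) = -4030*17 + 14846 = -310*221 + 14846 = -68510 + 14846 = -53664)
b*3 = -53664*3 = -160992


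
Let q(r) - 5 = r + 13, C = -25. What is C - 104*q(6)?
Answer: -2521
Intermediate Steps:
q(r) = 18 + r (q(r) = 5 + (r + 13) = 5 + (13 + r) = 18 + r)
C - 104*q(6) = -25 - 104*(18 + 6) = -25 - 104*24 = -25 - 2496 = -2521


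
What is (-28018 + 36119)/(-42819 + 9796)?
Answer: -8101/33023 ≈ -0.24531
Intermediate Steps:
(-28018 + 36119)/(-42819 + 9796) = 8101/(-33023) = 8101*(-1/33023) = -8101/33023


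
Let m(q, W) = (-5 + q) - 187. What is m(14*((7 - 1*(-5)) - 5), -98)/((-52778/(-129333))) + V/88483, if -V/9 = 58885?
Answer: -551842522818/2334977887 ≈ -236.34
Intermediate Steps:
V = -529965 (V = -9*58885 = -529965)
m(q, W) = -192 + q
m(14*((7 - 1*(-5)) - 5), -98)/((-52778/(-129333))) + V/88483 = (-192 + 14*((7 - 1*(-5)) - 5))/((-52778/(-129333))) - 529965/88483 = (-192 + 14*((7 + 5) - 5))/((-52778*(-1/129333))) - 529965*1/88483 = (-192 + 14*(12 - 5))/(52778/129333) - 529965/88483 = (-192 + 14*7)*(129333/52778) - 529965/88483 = (-192 + 98)*(129333/52778) - 529965/88483 = -94*129333/52778 - 529965/88483 = -6078651/26389 - 529965/88483 = -551842522818/2334977887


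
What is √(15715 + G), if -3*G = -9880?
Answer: 5*√6843/3 ≈ 137.87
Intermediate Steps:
G = 9880/3 (G = -⅓*(-9880) = 9880/3 ≈ 3293.3)
√(15715 + G) = √(15715 + 9880/3) = √(57025/3) = 5*√6843/3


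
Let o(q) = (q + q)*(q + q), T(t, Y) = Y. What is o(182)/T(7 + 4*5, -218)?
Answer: -66248/109 ≈ -607.78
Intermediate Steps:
o(q) = 4*q² (o(q) = (2*q)*(2*q) = 4*q²)
o(182)/T(7 + 4*5, -218) = (4*182²)/(-218) = (4*33124)*(-1/218) = 132496*(-1/218) = -66248/109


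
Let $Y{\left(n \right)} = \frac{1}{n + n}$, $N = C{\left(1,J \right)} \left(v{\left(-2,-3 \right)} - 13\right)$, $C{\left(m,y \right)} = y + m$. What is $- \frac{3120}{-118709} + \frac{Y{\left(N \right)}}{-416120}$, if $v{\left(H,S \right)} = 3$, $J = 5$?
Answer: $\frac{155795446709}{5927662689600} \approx 0.026283$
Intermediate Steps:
$C{\left(m,y \right)} = m + y$
$N = -60$ ($N = \left(1 + 5\right) \left(3 - 13\right) = 6 \left(-10\right) = -60$)
$Y{\left(n \right)} = \frac{1}{2 n}$
$- \frac{3120}{-118709} + \frac{Y{\left(N \right)}}{-416120} = - \frac{3120}{-118709} + \frac{\frac{1}{2} \frac{1}{-60}}{-416120} = \left(-3120\right) \left(- \frac{1}{118709}\right) + \frac{1}{2} \left(- \frac{1}{60}\right) \left(- \frac{1}{416120}\right) = \frac{3120}{118709} - - \frac{1}{49934400} = \frac{3120}{118709} + \frac{1}{49934400} = \frac{155795446709}{5927662689600}$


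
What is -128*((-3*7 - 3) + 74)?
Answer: -6400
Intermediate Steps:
-128*((-3*7 - 3) + 74) = -128*((-21 - 3) + 74) = -128*(-24 + 74) = -128*50 = -6400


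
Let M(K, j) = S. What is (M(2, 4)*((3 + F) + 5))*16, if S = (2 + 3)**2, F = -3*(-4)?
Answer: 8000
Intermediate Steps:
F = 12
S = 25 (S = 5**2 = 25)
M(K, j) = 25
(M(2, 4)*((3 + F) + 5))*16 = (25*((3 + 12) + 5))*16 = (25*(15 + 5))*16 = (25*20)*16 = 500*16 = 8000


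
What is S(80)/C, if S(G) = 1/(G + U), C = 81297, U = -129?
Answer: -1/3983553 ≈ -2.5103e-7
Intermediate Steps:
S(G) = 1/(-129 + G) (S(G) = 1/(G - 129) = 1/(-129 + G))
S(80)/C = 1/((-129 + 80)*81297) = (1/81297)/(-49) = -1/49*1/81297 = -1/3983553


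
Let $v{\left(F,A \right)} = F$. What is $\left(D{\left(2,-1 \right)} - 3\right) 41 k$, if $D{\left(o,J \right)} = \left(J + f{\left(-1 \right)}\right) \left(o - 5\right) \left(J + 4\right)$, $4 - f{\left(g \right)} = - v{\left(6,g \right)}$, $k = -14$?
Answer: $48216$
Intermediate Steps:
$f{\left(g \right)} = 10$ ($f{\left(g \right)} = 4 - \left(-1\right) 6 = 4 - -6 = 4 + 6 = 10$)
$D{\left(o,J \right)} = \left(-5 + o\right) \left(4 + J\right) \left(10 + J\right)$ ($D{\left(o,J \right)} = \left(J + 10\right) \left(o - 5\right) \left(J + 4\right) = \left(10 + J\right) \left(-5 + o\right) \left(4 + J\right) = \left(-5 + o\right) \left(4 + J\right) \left(10 + J\right)$)
$\left(D{\left(2,-1 \right)} - 3\right) 41 k = \left(\left(-200 - -70 - 5 \left(-1\right)^{2} + 40 \cdot 2 + 2 \left(-1\right)^{2} + 14 \left(-1\right) 2\right) - 3\right) 41 \left(-14\right) = \left(\left(-200 + 70 - 5 + 80 + 2 \cdot 1 - 28\right) - 3\right) 41 \left(-14\right) = \left(\left(-200 + 70 - 5 + 80 + 2 - 28\right) - 3\right) 41 \left(-14\right) = \left(-81 - 3\right) 41 \left(-14\right) = \left(-84\right) 41 \left(-14\right) = \left(-3444\right) \left(-14\right) = 48216$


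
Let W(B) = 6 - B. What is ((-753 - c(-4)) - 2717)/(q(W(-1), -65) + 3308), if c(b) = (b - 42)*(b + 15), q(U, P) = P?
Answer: -988/1081 ≈ -0.91397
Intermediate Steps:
c(b) = (-42 + b)*(15 + b)
((-753 - c(-4)) - 2717)/(q(W(-1), -65) + 3308) = ((-753 - (-630 + (-4)**2 - 27*(-4))) - 2717)/(-65 + 3308) = ((-753 - (-630 + 16 + 108)) - 2717)/3243 = ((-753 - 1*(-506)) - 2717)*(1/3243) = ((-753 + 506) - 2717)*(1/3243) = (-247 - 2717)*(1/3243) = -2964*1/3243 = -988/1081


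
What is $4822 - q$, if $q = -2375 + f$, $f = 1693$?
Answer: $5504$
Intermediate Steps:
$q = -682$ ($q = -2375 + 1693 = -682$)
$4822 - q = 4822 - -682 = 4822 + 682 = 5504$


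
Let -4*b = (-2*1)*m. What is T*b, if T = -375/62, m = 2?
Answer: -375/62 ≈ -6.0484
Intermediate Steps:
b = 1 (b = -(-2*1)*2/4 = -(-1)*2/2 = -¼*(-4) = 1)
T = -375/62 (T = -375*1/62 = -375/62 ≈ -6.0484)
T*b = -375/62*1 = -375/62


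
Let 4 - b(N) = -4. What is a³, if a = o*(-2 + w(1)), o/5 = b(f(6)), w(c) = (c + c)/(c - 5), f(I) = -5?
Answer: -1000000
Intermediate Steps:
w(c) = 2*c/(-5 + c) (w(c) = (2*c)/(-5 + c) = 2*c/(-5 + c))
b(N) = 8 (b(N) = 4 - 1*(-4) = 4 + 4 = 8)
o = 40 (o = 5*8 = 40)
a = -100 (a = 40*(-2 + 2*1/(-5 + 1)) = 40*(-2 + 2*1/(-4)) = 40*(-2 + 2*1*(-¼)) = 40*(-2 - ½) = 40*(-5/2) = -100)
a³ = (-100)³ = -1000000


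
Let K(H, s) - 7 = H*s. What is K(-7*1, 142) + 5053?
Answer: 4066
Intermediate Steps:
K(H, s) = 7 + H*s
K(-7*1, 142) + 5053 = (7 - 7*1*142) + 5053 = (7 - 7*142) + 5053 = (7 - 994) + 5053 = -987 + 5053 = 4066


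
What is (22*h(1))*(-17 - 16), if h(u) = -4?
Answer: 2904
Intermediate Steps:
(22*h(1))*(-17 - 16) = (22*(-4))*(-17 - 16) = -88*(-33) = 2904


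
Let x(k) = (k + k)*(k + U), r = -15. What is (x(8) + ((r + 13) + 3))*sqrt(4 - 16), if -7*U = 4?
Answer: 1678*I*sqrt(3)/7 ≈ 415.2*I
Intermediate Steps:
U = -4/7 (U = -1/7*4 = -4/7 ≈ -0.57143)
x(k) = 2*k*(-4/7 + k) (x(k) = (k + k)*(k - 4/7) = (2*k)*(-4/7 + k) = 2*k*(-4/7 + k))
(x(8) + ((r + 13) + 3))*sqrt(4 - 16) = ((2/7)*8*(-4 + 7*8) + ((-15 + 13) + 3))*sqrt(4 - 16) = ((2/7)*8*(-4 + 56) + (-2 + 3))*sqrt(-12) = ((2/7)*8*52 + 1)*(2*I*sqrt(3)) = (832/7 + 1)*(2*I*sqrt(3)) = 839*(2*I*sqrt(3))/7 = 1678*I*sqrt(3)/7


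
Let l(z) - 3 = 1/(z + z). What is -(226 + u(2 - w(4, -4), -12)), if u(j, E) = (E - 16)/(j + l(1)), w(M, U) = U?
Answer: -4238/19 ≈ -223.05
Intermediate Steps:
l(z) = 3 + 1/(2*z) (l(z) = 3 + 1/(z + z) = 3 + 1/(2*z))
u(j, E) = (-16 + E)/(7/2 + j) (u(j, E) = (E - 16)/(j + (3 + (½)/1)) = (-16 + E)/(j + (3 + (½)*1)) = (-16 + E)/(j + (3 + ½)) = (-16 + E)/(j + 7/2) = (-16 + E)/(7/2 + j))
-(226 + u(2 - w(4, -4), -12)) = -(226 + 2*(-16 - 12)/(7 + 2*(2 - 1*(-4)))) = -(226 + 2*(-28)/(7 + 2*(2 + 4))) = -(226 + 2*(-28)/(7 + 2*6)) = -(226 + 2*(-28)/(7 + 12)) = -(226 + 2*(-28)/19) = -(226 + 2*(1/19)*(-28)) = -(226 - 56/19) = -1*4238/19 = -4238/19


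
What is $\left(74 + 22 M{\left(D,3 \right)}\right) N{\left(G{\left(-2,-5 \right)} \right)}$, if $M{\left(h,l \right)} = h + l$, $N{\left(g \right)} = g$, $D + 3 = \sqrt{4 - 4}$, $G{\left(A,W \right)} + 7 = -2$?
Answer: $-666$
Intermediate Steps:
$G{\left(A,W \right)} = -9$ ($G{\left(A,W \right)} = -7 - 2 = -9$)
$D = -3$ ($D = -3 + \sqrt{4 - 4} = -3 + \sqrt{0} = -3 + 0 = -3$)
$\left(74 + 22 M{\left(D,3 \right)}\right) N{\left(G{\left(-2,-5 \right)} \right)} = \left(74 + 22 \left(-3 + 3\right)\right) \left(-9\right) = \left(74 + 22 \cdot 0\right) \left(-9\right) = \left(74 + 0\right) \left(-9\right) = 74 \left(-9\right) = -666$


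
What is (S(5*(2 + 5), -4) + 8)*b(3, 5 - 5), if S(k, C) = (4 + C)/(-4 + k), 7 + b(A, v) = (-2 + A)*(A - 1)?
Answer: -40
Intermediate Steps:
b(A, v) = -7 + (-1 + A)*(-2 + A) (b(A, v) = -7 + (-2 + A)*(A - 1) = -7 + (-2 + A)*(-1 + A) = -7 + (-1 + A)*(-2 + A))
S(k, C) = (4 + C)/(-4 + k)
(S(5*(2 + 5), -4) + 8)*b(3, 5 - 5) = ((4 - 4)/(-4 + 5*(2 + 5)) + 8)*(-5 + 3² - 3*3) = (0/(-4 + 5*7) + 8)*(-5 + 9 - 9) = (0/(-4 + 35) + 8)*(-5) = (0/31 + 8)*(-5) = ((1/31)*0 + 8)*(-5) = (0 + 8)*(-5) = 8*(-5) = -40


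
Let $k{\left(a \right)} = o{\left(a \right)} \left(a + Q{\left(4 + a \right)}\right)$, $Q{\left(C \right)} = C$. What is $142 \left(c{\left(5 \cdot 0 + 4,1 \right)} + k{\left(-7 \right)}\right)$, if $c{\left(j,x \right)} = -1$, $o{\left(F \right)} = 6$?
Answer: $-8662$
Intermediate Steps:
$k{\left(a \right)} = 24 + 12 a$ ($k{\left(a \right)} = 6 \left(a + \left(4 + a\right)\right) = 6 \left(4 + 2 a\right) = 24 + 12 a$)
$142 \left(c{\left(5 \cdot 0 + 4,1 \right)} + k{\left(-7 \right)}\right) = 142 \left(-1 + \left(24 + 12 \left(-7\right)\right)\right) = 142 \left(-1 + \left(24 - 84\right)\right) = 142 \left(-1 - 60\right) = 142 \left(-61\right) = -8662$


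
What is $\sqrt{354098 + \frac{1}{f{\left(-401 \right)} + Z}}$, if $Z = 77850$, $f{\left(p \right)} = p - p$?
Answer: $\frac{\sqrt{9538019138146}}{5190} \approx 595.06$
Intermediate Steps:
$f{\left(p \right)} = 0$
$\sqrt{354098 + \frac{1}{f{\left(-401 \right)} + Z}} = \sqrt{354098 + \frac{1}{0 + 77850}} = \sqrt{354098 + \frac{1}{77850}} = \sqrt{\frac{27566529301}{77850}} = \frac{\sqrt{9538019138146}}{5190}$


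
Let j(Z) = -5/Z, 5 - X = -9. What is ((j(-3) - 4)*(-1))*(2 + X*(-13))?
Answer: -420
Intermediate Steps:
X = 14 (X = 5 - 1*(-9) = 5 + 9 = 14)
((j(-3) - 4)*(-1))*(2 + X*(-13)) = ((-5/(-3) - 4)*(-1))*(2 + 14*(-13)) = ((-5*(-⅓) - 4)*(-1))*(2 - 182) = ((5/3 - 4)*(-1))*(-180) = -7/3*(-1)*(-180) = (7/3)*(-180) = -420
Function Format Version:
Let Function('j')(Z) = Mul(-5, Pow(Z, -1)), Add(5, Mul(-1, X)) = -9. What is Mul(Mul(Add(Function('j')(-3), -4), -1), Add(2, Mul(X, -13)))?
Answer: -420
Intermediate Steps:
X = 14 (X = Add(5, Mul(-1, -9)) = Add(5, 9) = 14)
Mul(Mul(Add(Function('j')(-3), -4), -1), Add(2, Mul(X, -13))) = Mul(Mul(Add(Mul(-5, Pow(-3, -1)), -4), -1), Add(2, Mul(14, -13))) = Mul(Mul(Add(Mul(-5, Rational(-1, 3)), -4), -1), Add(2, -182)) = Mul(Mul(Add(Rational(5, 3), -4), -1), -180) = Mul(Mul(Rational(-7, 3), -1), -180) = Mul(Rational(7, 3), -180) = -420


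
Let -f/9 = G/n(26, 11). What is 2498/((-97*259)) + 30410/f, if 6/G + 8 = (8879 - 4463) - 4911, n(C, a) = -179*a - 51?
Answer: -388130058220346/678321 ≈ -5.7219e+8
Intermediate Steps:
n(C, a) = -51 - 179*a
G = -6/503 (G = 6/(-8 + ((8879 - 4463) - 4911)) = 6/(-8 + (4416 - 4911)) = 6/(-8 - 495) = 6/(-503) = 6*(-1/503) = -6/503 ≈ -0.011928)
f = -27/508030 (f = -(-54)/(503*(-51 - 179*11)) = -(-54)/(503*(-51 - 1969)) = -(-54)/(503*(-2020)) = -(-54)*(-1)/(503*2020) = -9*3/508030 = -27/508030 ≈ -5.3146e-5)
2498/((-97*259)) + 30410/f = 2498/((-97*259)) + 30410/(-27/508030) = 2498/(-25123) + 30410*(-508030/27) = 2498*(-1/25123) - 15449192300/27 = -2498/25123 - 15449192300/27 = -388130058220346/678321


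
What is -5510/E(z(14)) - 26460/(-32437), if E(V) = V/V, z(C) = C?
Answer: -178701410/32437 ≈ -5509.2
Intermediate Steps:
E(V) = 1
-5510/E(z(14)) - 26460/(-32437) = -5510/1 - 26460/(-32437) = -5510*1 - 26460*(-1/32437) = -5510 + 26460/32437 = -178701410/32437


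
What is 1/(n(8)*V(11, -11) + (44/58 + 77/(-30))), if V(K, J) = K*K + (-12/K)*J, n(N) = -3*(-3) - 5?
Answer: 870/461267 ≈ 0.0018861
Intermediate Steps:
n(N) = 4 (n(N) = 9 - 5 = 4)
V(K, J) = K² - 12*J/K
1/(n(8)*V(11, -11) + (44/58 + 77/(-30))) = 1/(4*((11³ - 12*(-11))/11) + (44/58 + 77/(-30))) = 1/(4*((1331 + 132)/11) + (44*(1/58) + 77*(-1/30))) = 1/(4*((1/11)*1463) + (22/29 - 77/30)) = 1/(4*133 - 1573/870) = 1/(532 - 1573/870) = 1/(461267/870) = 870/461267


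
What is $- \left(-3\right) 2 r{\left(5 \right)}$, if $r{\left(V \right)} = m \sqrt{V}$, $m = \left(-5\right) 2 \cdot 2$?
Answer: $- 120 \sqrt{5} \approx -268.33$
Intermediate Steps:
$m = -20$ ($m = \left(-10\right) 2 = -20$)
$r{\left(V \right)} = - 20 \sqrt{V}$
$- \left(-3\right) 2 r{\left(5 \right)} = - \left(-3\right) 2 \left(- 20 \sqrt{5}\right) = \left(-1\right) \left(-6\right) \left(- 20 \sqrt{5}\right) = 6 \left(- 20 \sqrt{5}\right) = - 120 \sqrt{5}$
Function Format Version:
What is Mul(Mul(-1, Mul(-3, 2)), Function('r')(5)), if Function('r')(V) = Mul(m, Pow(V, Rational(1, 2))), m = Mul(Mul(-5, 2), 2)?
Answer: Mul(-120, Pow(5, Rational(1, 2))) ≈ -268.33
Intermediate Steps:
m = -20 (m = Mul(-10, 2) = -20)
Function('r')(V) = Mul(-20, Pow(V, Rational(1, 2)))
Mul(Mul(-1, Mul(-3, 2)), Function('r')(5)) = Mul(Mul(-1, Mul(-3, 2)), Mul(-20, Pow(5, Rational(1, 2)))) = Mul(Mul(-1, -6), Mul(-20, Pow(5, Rational(1, 2)))) = Mul(6, Mul(-20, Pow(5, Rational(1, 2)))) = Mul(-120, Pow(5, Rational(1, 2)))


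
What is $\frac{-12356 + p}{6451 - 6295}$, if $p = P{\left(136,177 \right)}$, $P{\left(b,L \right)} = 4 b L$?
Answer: $\frac{20983}{39} \approx 538.03$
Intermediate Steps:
$P{\left(b,L \right)} = 4 L b$
$p = 96288$ ($p = 4 \cdot 177 \cdot 136 = 96288$)
$\frac{-12356 + p}{6451 - 6295} = \frac{-12356 + 96288}{6451 - 6295} = \frac{83932}{156} = 83932 \cdot \frac{1}{156} = \frac{20983}{39}$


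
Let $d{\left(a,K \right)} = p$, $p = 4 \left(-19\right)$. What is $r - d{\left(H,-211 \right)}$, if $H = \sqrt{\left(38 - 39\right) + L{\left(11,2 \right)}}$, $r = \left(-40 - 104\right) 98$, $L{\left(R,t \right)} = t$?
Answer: $-14036$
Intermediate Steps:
$p = -76$
$r = -14112$ ($r = \left(-144\right) 98 = -14112$)
$H = 1$ ($H = \sqrt{\left(38 - 39\right) + 2} = \sqrt{-1 + 2} = \sqrt{1} = 1$)
$d{\left(a,K \right)} = -76$
$r - d{\left(H,-211 \right)} = -14112 - -76 = -14112 + 76 = -14036$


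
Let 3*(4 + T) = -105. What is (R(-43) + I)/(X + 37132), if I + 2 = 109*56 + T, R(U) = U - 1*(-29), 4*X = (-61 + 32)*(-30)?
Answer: 12098/74699 ≈ 0.16196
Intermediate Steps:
T = -39 (T = -4 + (⅓)*(-105) = -4 - 35 = -39)
X = 435/2 (X = ((-61 + 32)*(-30))/4 = (-29*(-30))/4 = (¼)*870 = 435/2 ≈ 217.50)
R(U) = 29 + U (R(U) = U + 29 = 29 + U)
I = 6063 (I = -2 + (109*56 - 39) = -2 + (6104 - 39) = -2 + 6065 = 6063)
(R(-43) + I)/(X + 37132) = ((29 - 43) + 6063)/(435/2 + 37132) = (-14 + 6063)/(74699/2) = 6049*(2/74699) = 12098/74699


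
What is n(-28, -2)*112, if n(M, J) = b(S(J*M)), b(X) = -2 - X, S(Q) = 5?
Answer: -784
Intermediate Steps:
n(M, J) = -7 (n(M, J) = -2 - 1*5 = -2 - 5 = -7)
n(-28, -2)*112 = -7*112 = -784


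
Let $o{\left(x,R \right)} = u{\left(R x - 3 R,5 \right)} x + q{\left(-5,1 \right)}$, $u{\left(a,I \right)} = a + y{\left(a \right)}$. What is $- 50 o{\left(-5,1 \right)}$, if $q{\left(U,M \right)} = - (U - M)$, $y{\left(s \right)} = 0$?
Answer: $-2300$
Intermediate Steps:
$q{\left(U,M \right)} = M - U$
$u{\left(a,I \right)} = a$ ($u{\left(a,I \right)} = a + 0 = a$)
$o{\left(x,R \right)} = 6 + x \left(- 3 R + R x\right)$ ($o{\left(x,R \right)} = \left(R x - 3 R\right) x + \left(1 - -5\right) = \left(- 3 R + R x\right) x + \left(1 + 5\right) = x \left(- 3 R + R x\right) + 6 = 6 + x \left(- 3 R + R x\right)$)
$- 50 o{\left(-5,1 \right)} = - 50 \left(6 + 1 \left(-5\right) \left(-3 - 5\right)\right) = - 50 \left(6 + 1 \left(-5\right) \left(-8\right)\right) = - 50 \left(6 + 40\right) = \left(-50\right) 46 = -2300$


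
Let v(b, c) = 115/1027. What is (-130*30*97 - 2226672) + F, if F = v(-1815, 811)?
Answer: -2675306129/1027 ≈ -2.6050e+6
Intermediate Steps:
v(b, c) = 115/1027 (v(b, c) = 115*(1/1027) = 115/1027)
F = 115/1027 ≈ 0.11198
(-130*30*97 - 2226672) + F = (-130*30*97 - 2226672) + 115/1027 = (-3900*97 - 2226672) + 115/1027 = (-378300 - 2226672) + 115/1027 = -2604972 + 115/1027 = -2675306129/1027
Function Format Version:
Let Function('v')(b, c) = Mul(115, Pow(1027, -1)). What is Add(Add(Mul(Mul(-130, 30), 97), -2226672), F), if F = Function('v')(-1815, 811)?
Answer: Rational(-2675306129, 1027) ≈ -2.6050e+6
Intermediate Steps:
Function('v')(b, c) = Rational(115, 1027) (Function('v')(b, c) = Mul(115, Rational(1, 1027)) = Rational(115, 1027))
F = Rational(115, 1027) ≈ 0.11198
Add(Add(Mul(Mul(-130, 30), 97), -2226672), F) = Add(Add(Mul(Mul(-130, 30), 97), -2226672), Rational(115, 1027)) = Add(Add(Mul(-3900, 97), -2226672), Rational(115, 1027)) = Add(Add(-378300, -2226672), Rational(115, 1027)) = Add(-2604972, Rational(115, 1027)) = Rational(-2675306129, 1027)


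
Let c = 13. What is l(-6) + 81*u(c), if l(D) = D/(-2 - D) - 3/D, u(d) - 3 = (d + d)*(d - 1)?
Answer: 25514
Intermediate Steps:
u(d) = 3 + 2*d*(-1 + d) (u(d) = 3 + (d + d)*(d - 1) = 3 + (2*d)*(-1 + d) = 3 + 2*d*(-1 + d))
l(D) = -3/D + D/(-2 - D)
l(-6) + 81*u(c) = (-6 - 1*(-6)² - 3*(-6))/((-6)*(2 - 6)) + 81*(3 - 2*13 + 2*13²) = -⅙*(-6 - 1*36 + 18)/(-4) + 81*(3 - 26 + 2*169) = -⅙*(-¼)*(-6 - 36 + 18) + 81*(3 - 26 + 338) = -⅙*(-¼)*(-24) + 81*315 = -1 + 25515 = 25514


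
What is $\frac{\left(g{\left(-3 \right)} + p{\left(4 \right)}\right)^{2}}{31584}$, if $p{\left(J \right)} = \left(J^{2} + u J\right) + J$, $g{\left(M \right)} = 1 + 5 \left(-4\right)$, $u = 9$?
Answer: $\frac{1369}{31584} \approx 0.043345$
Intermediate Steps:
$g{\left(M \right)} = -19$ ($g{\left(M \right)} = 1 - 20 = -19$)
$p{\left(J \right)} = J^{2} + 10 J$ ($p{\left(J \right)} = \left(J^{2} + 9 J\right) + J = J^{2} + 10 J$)
$\frac{\left(g{\left(-3 \right)} + p{\left(4 \right)}\right)^{2}}{31584} = \frac{\left(-19 + 4 \left(10 + 4\right)\right)^{2}}{31584} = \left(-19 + 4 \cdot 14\right)^{2} \cdot \frac{1}{31584} = \left(-19 + 56\right)^{2} \cdot \frac{1}{31584} = 37^{2} \cdot \frac{1}{31584} = 1369 \cdot \frac{1}{31584} = \frac{1369}{31584}$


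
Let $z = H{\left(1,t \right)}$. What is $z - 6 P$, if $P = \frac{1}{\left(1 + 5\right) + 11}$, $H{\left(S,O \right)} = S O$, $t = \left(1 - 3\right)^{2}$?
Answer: $\frac{62}{17} \approx 3.6471$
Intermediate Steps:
$t = 4$ ($t = \left(-2\right)^{2} = 4$)
$H{\left(S,O \right)} = O S$
$P = \frac{1}{17}$ ($P = \frac{1}{6 + 11} = \frac{1}{17} \approx 0.058824$)
$z = 4$ ($z = 4 \cdot 1 = 4$)
$z - 6 P = 4 - \frac{6}{17} = \frac{62}{17}$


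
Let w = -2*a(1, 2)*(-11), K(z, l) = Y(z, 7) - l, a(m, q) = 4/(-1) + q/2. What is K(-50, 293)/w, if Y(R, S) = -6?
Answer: 299/66 ≈ 4.5303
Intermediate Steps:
a(m, q) = -4 + q/2 (a(m, q) = 4*(-1) + q*(½) = -4 + q/2)
K(z, l) = -6 - l
w = -66 (w = -2*(-4 + (½)*2)*(-11) = -2*(-4 + 1)*(-11) = -2*(-3)*(-11) = 6*(-11) = -66)
K(-50, 293)/w = (-6 - 1*293)/(-66) = (-6 - 293)*(-1/66) = -299*(-1/66) = 299/66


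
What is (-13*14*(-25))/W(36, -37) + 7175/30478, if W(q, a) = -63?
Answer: -2820875/39186 ≈ -71.987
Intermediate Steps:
(-13*14*(-25))/W(36, -37) + 7175/30478 = (-13*14*(-25))/(-63) + 7175/30478 = -182*(-25)*(-1/63) + 7175*(1/30478) = 4550*(-1/63) + 1025/4354 = -650/9 + 1025/4354 = -2820875/39186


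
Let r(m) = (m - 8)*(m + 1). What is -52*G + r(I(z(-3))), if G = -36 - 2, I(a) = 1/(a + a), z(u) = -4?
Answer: 126009/64 ≈ 1968.9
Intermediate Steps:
I(a) = 1/(2*a)
r(m) = (1 + m)*(-8 + m) (r(m) = (-8 + m)*(1 + m) = (1 + m)*(-8 + m))
G = -38
-52*G + r(I(z(-3))) = -52*(-38) + (-8 + ((½)/(-4))² - 7/(2*(-4))) = 1976 + (-8 + ((½)*(-¼))² - 7*(-1)/(2*4)) = 1976 + (-8 + (-⅛)² - 7*(-⅛)) = 1976 + (-8 + 1/64 + 7/8) = 1976 - 455/64 = 126009/64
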